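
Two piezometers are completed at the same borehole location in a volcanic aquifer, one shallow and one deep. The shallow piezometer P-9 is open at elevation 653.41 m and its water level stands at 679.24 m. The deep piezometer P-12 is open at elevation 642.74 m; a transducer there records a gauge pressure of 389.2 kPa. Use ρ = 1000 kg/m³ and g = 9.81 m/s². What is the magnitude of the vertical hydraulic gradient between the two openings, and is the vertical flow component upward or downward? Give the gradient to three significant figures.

|i_v| ≈ 0.297; vertical flow is upward

Total head at P-9: h = 679.24 m (water level in the standpipe).
Pressure head at P-12: ψ = P/(ρg) = 389.2×1000 / (1000 × 9.81) = 39.67 m.
Total head at P-12: h = z + ψ = 642.74 + 39.67 = 682.41 m.
Δh = h(P-9) − h(P-12) = 679.24 − 682.41 = -3.17 m.
Vertical separation Δz = 653.41 − 642.74 = 10.67 m.
|i_v| = |Δh| / Δz = 3.17 / 10.67 = 0.297.
Head is higher in the deep piezometer, so vertical flow is upward (discharge condition).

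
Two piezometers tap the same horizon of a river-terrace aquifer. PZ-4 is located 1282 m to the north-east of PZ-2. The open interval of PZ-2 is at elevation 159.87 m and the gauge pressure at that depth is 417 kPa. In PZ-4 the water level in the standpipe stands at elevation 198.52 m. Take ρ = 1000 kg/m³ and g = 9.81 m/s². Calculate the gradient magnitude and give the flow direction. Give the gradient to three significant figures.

Pressure head at PZ-2: ψ = P/(ρg) = 417×1000 / (1000 × 9.81) = 42.51 m.
Total head at PZ-2: h = z + ψ = 159.87 + 42.51 = 202.38 m.
Total head at PZ-4: h = 198.52 m (water level in the piezometer is the total head).
Head difference: h(PZ-2) − h(PZ-4) = 202.38 − 198.52 = 3.86 m.
Hydraulic gradient: i = |Δh| / L = 3.86 / 1282 = 0.00301.
Flow is from higher to lower head: from PZ-2 toward PZ-4, i.e. toward the north-east.

i ≈ 0.00301; groundwater flows toward the north-east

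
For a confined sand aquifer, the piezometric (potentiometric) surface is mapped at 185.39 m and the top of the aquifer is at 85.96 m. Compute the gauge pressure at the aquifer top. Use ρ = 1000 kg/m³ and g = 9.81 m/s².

Pressure head at the aquifer top: ψ = h − z = 185.39 − 85.96 = 99.43 m.
P = ρgψ = 1000 × 9.81 × 99.43 = 975408 Pa ≈ 975 kPa.

P ≈ 975 kPa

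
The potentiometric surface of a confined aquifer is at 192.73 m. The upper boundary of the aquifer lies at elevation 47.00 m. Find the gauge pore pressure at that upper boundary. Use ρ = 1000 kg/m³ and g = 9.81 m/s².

P ≈ 1430 kPa

Pressure head at the aquifer top: ψ = h − z = 192.73 − 47.00 = 145.73 m.
P = ρgψ = 1000 × 9.81 × 145.73 = 1429611 Pa ≈ 1430 kPa.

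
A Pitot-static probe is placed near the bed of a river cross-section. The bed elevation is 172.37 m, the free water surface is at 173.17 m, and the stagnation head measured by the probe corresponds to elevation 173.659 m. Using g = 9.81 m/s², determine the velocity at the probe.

v ≈ 3.10 m/s

Near the bed, under hydrostatic conditions, the piezometric head (z + ψ) equals the free-surface elevation, 173.17 m.
Velocity head = total − piezometric = 173.659 − 173.17 = 0.489 m.
v = √(2g·h_v) = √(2 × 9.81 × 0.489) = 3.10 m/s.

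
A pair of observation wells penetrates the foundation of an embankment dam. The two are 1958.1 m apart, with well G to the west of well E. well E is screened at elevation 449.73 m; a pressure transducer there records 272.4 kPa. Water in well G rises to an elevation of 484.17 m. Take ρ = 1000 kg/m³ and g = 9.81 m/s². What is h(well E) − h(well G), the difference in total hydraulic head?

Δh ≈ -6.67 m

Pressure head at well E: ψ = P/(ρg) = 272.4×1000 / (1000 × 9.81) = 27.77 m.
Total head at well E: h = z + ψ = 449.73 + 27.77 = 477.50 m.
Total head at well G: h = 484.17 m (water level in the piezometer is the total head).
Head difference: h(well E) − h(well G) = 477.50 − 484.17 = -6.67 m.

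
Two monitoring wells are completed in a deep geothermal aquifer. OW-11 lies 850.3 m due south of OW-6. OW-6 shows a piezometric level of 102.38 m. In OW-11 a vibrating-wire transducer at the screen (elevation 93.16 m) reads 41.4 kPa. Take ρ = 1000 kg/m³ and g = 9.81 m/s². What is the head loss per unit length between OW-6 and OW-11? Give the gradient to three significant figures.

Total head at OW-6: h = 102.38 m (water level in the piezometer is the total head).
Pressure head at OW-11: ψ = P/(ρg) = 41.4×1000 / (1000 × 9.81) = 4.22 m.
Total head at OW-11: h = z + ψ = 93.16 + 4.22 = 97.38 m.
Head difference: h(OW-6) − h(OW-11) = 102.38 − 97.38 = 5.00 m.
Hydraulic gradient: i = |Δh| / L = 5.00 / 850.3 = 0.00588.

i ≈ 0.00588 m/m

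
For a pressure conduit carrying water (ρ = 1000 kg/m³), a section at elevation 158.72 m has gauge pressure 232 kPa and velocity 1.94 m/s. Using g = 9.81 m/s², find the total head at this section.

h ≈ 182.56 m

Pressure head ψ = P/(ρg) = 232×1000 / (1000 × 9.81) = 23.65 m.
Velocity head = v²/(2g) = 1.94² / (2 × 9.81) = 0.192 m.
h = z + ψ + v²/(2g) = 158.72 + 23.65 + 0.192 = 182.56 m.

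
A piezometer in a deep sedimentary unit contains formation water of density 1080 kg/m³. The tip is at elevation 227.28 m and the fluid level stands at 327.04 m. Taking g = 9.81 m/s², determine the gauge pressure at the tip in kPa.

P ≈ 1060 kPa

Pressure head ψ = h − z = 327.04 − 227.28 = 99.76 m.
P = ρgψ = 1080 × 9.81 × 99.76 = 1056937 Pa ≈ 1060 kPa.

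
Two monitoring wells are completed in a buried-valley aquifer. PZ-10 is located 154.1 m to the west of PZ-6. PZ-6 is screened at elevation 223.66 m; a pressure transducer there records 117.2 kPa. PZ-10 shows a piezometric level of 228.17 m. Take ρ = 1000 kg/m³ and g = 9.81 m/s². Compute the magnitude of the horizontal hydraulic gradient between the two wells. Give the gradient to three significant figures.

Pressure head at PZ-6: ψ = P/(ρg) = 117.2×1000 / (1000 × 9.81) = 11.95 m.
Total head at PZ-6: h = z + ψ = 223.66 + 11.95 = 235.61 m.
Total head at PZ-10: h = 228.17 m (water level in the piezometer is the total head).
Head difference: h(PZ-6) − h(PZ-10) = 235.61 − 228.17 = 7.44 m.
Hydraulic gradient: i = |Δh| / L = 7.44 / 154.1 = 0.0483.

i ≈ 0.0483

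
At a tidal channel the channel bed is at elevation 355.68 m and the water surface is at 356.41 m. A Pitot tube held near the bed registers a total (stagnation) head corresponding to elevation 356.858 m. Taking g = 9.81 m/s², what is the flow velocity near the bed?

v ≈ 2.96 m/s

Near the bed, under hydrostatic conditions, the piezometric head (z + ψ) equals the free-surface elevation, 356.41 m.
Velocity head = total − piezometric = 356.858 − 356.41 = 0.448 m.
v = √(2g·h_v) = √(2 × 9.81 × 0.448) = 2.96 m/s.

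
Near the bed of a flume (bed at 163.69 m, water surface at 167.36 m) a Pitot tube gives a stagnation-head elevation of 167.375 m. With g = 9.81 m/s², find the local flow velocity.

Near the bed, under hydrostatic conditions, the piezometric head (z + ψ) equals the free-surface elevation, 167.36 m.
Velocity head = total − piezometric = 167.375 − 167.36 = 0.015 m.
v = √(2g·h_v) = √(2 × 9.81 × 0.015) = 0.542 m/s.

v ≈ 0.542 m/s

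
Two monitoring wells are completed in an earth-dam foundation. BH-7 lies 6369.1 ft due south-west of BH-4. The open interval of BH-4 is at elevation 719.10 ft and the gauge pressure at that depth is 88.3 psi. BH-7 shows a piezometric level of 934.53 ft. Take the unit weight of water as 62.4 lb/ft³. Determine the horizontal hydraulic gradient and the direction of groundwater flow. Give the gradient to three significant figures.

Pressure head at BH-4: ψ = 144·P/γ = 144 × 88.3 / 62.4 = 203.77 ft.
Total head at BH-4: h = z + ψ = 719.10 + 203.77 = 922.87 ft.
Total head at BH-7: h = 934.53 ft (water level in the piezometer is the total head).
Head difference: h(BH-4) − h(BH-7) = 922.87 − 934.53 = -11.66 ft.
Hydraulic gradient: i = |Δh| / L = 11.66 / 6369.1 = 0.00183.
Flow is from higher to lower head: from BH-7 toward BH-4, i.e. toward the north-east.

i ≈ 0.00183; groundwater flows toward the north-east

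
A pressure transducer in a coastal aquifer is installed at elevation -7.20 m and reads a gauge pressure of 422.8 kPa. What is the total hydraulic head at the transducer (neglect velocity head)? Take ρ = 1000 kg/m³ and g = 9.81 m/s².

ψ = P/(ρg) = 422.8×1000 / (1000 × 9.81) = 43.10 m.
h = z + ψ = -7.20 + 43.10 = 35.90 m.

h ≈ 35.90 m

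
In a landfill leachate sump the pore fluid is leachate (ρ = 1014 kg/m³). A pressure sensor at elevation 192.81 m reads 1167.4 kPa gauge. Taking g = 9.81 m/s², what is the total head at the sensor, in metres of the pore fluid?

ψ = P/(ρg) = 1167.4×1000 / (1014 × 9.81) = 117.36 m.
h = z + ψ = 192.81 + 117.36 = 310.17 m.

h ≈ 310.17 m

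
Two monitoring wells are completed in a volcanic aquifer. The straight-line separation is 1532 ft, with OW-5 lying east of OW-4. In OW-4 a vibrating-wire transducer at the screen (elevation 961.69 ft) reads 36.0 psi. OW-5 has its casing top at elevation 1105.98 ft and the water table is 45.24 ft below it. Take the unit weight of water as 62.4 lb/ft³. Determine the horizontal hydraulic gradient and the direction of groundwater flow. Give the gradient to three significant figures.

Pressure head at OW-4: ψ = 144·P/γ = 144 × 36.0 / 62.4 = 83.08 ft.
Total head at OW-4: h = z + ψ = 961.69 + 83.08 = 1044.77 ft.
Total head at OW-5: h = 1105.98 − 45.24 = 1060.74 ft.
Head difference: h(OW-4) − h(OW-5) = 1044.77 − 1060.74 = -15.97 ft.
Hydraulic gradient: i = |Δh| / L = 15.97 / 1532 = 0.0104.
Flow is from higher to lower head: from OW-5 toward OW-4, i.e. toward the west.

i ≈ 0.0104; groundwater flows toward the west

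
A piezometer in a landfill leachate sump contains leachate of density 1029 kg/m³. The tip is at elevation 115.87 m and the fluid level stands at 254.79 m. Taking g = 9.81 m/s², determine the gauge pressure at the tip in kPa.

Pressure head ψ = h − z = 254.79 − 115.87 = 138.92 m.
P = ρgψ = 1029 × 9.81 × 138.92 = 1402327 Pa ≈ 1400 kPa.

P ≈ 1400 kPa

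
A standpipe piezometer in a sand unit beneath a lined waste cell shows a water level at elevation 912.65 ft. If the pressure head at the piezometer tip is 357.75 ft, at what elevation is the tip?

z = h − ψ = 912.65 − 357.75 = 554.90 ft.

z ≈ 554.90 ft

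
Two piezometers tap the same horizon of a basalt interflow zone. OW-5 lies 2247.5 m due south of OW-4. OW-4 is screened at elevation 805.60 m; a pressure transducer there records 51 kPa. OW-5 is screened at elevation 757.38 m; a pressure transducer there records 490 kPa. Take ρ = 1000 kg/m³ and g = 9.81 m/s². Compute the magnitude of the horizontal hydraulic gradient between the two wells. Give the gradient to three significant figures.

i ≈ 0.00154

Pressure head at OW-4: ψ = P/(ρg) = 51×1000 / (1000 × 9.81) = 5.20 m.
Total head at OW-4: h = z + ψ = 805.60 + 5.20 = 810.80 m.
Pressure head at OW-5: ψ = P/(ρg) = 490×1000 / (1000 × 9.81) = 49.95 m.
Total head at OW-5: h = z + ψ = 757.38 + 49.95 = 807.33 m.
Head difference: h(OW-4) − h(OW-5) = 810.80 − 807.33 = 3.47 m.
Hydraulic gradient: i = |Δh| / L = 3.47 / 2247.5 = 0.00154.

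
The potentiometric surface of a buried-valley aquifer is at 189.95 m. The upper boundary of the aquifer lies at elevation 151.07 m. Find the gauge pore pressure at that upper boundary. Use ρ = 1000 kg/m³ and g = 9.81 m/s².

Pressure head at the aquifer top: ψ = h − z = 189.95 − 151.07 = 38.88 m.
P = ρgψ = 1000 × 9.81 × 38.88 = 381413 Pa ≈ 381 kPa.

P ≈ 381 kPa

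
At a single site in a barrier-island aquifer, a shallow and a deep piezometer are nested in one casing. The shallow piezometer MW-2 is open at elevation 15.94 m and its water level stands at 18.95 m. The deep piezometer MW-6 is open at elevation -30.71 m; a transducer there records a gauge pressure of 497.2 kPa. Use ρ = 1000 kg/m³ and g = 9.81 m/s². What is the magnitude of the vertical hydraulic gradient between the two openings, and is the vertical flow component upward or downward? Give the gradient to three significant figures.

|i_v| ≈ 0.0219; vertical flow is upward

Total head at MW-2: h = 18.95 m (water level in the standpipe).
Pressure head at MW-6: ψ = P/(ρg) = 497.2×1000 / (1000 × 9.81) = 50.68 m.
Total head at MW-6: h = z + ψ = -30.71 + 50.68 = 19.97 m.
Δh = h(MW-2) − h(MW-6) = 18.95 − 19.97 = -1.02 m.
Vertical separation Δz = 15.94 − (-30.71) = 46.65 m.
|i_v| = |Δh| / Δz = 1.02 / 46.65 = 0.0219.
Head is higher in the deep piezometer, so vertical flow is upward (discharge condition).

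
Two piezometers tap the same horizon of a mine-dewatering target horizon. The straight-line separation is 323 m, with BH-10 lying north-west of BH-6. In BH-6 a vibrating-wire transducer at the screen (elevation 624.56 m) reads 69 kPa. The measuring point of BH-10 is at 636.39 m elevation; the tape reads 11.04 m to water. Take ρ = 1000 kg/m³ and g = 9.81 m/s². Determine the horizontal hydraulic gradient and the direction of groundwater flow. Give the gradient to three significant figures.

Pressure head at BH-6: ψ = P/(ρg) = 69×1000 / (1000 × 9.81) = 7.03 m.
Total head at BH-6: h = z + ψ = 624.56 + 7.03 = 631.59 m.
Total head at BH-10: h = 636.39 − 11.04 = 625.35 m.
Head difference: h(BH-6) − h(BH-10) = 631.59 − 625.35 = 6.24 m.
Hydraulic gradient: i = |Δh| / L = 6.24 / 323 = 0.0193.
Flow is from higher to lower head: from BH-6 toward BH-10, i.e. toward the north-west.

i ≈ 0.0193; groundwater flows toward the north-west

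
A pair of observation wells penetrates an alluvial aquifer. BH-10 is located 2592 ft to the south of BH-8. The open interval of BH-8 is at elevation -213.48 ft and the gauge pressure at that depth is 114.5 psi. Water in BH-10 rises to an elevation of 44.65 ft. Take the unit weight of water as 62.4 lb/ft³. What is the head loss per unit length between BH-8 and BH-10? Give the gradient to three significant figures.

Pressure head at BH-8: ψ = 144·P/γ = 144 × 114.5 / 62.4 = 264.23 ft.
Total head at BH-8: h = z + ψ = -213.48 + 264.23 = 50.75 ft.
Total head at BH-10: h = 44.65 ft (water level in the piezometer is the total head).
Head difference: h(BH-8) − h(BH-10) = 50.75 − 44.65 = 6.10 ft.
Hydraulic gradient: i = |Δh| / L = 6.10 / 2592 = 0.00235.

i ≈ 0.00235 ft/ft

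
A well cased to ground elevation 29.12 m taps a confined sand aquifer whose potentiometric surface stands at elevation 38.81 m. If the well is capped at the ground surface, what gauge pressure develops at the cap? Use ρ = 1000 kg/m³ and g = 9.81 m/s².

P ≈ 95.1 kPa

Head above the cap: Δh = 38.81 − 29.12 = 9.69 m.
P = ρgΔh = 1000 × 9.81 × 9.69 = 95059 Pa ≈ 95.1 kPa.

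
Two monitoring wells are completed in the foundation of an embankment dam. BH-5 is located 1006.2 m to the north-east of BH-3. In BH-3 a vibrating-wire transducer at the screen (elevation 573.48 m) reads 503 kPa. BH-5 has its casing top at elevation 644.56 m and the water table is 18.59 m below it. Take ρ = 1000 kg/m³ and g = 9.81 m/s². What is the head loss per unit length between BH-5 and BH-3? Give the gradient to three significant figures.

Pressure head at BH-3: ψ = P/(ρg) = 503×1000 / (1000 × 9.81) = 51.27 m.
Total head at BH-3: h = z + ψ = 573.48 + 51.27 = 624.75 m.
Total head at BH-5: h = 644.56 − 18.59 = 625.97 m.
Head difference: h(BH-3) − h(BH-5) = 624.75 − 625.97 = -1.22 m.
Hydraulic gradient: i = |Δh| / L = 1.22 / 1006.2 = 0.00121.

i ≈ 0.00121 m/m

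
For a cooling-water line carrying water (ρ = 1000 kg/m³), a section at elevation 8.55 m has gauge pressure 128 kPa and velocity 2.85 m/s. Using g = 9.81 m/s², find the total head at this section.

Pressure head ψ = P/(ρg) = 128×1000 / (1000 × 9.81) = 13.05 m.
Velocity head = v²/(2g) = 2.85² / (2 × 9.81) = 0.414 m.
h = z + ψ + v²/(2g) = 8.55 + 13.05 + 0.414 = 22.01 m.

h ≈ 22.01 m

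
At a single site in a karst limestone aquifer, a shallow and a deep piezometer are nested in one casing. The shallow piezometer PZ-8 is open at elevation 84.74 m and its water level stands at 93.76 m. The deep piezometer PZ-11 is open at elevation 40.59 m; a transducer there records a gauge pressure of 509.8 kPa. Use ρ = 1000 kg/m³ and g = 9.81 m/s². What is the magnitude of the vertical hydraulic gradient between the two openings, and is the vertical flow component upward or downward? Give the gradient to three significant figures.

Total head at PZ-8: h = 93.76 m (water level in the standpipe).
Pressure head at PZ-11: ψ = P/(ρg) = 509.8×1000 / (1000 × 9.81) = 51.97 m.
Total head at PZ-11: h = z + ψ = 40.59 + 51.97 = 92.56 m.
Δh = h(PZ-8) − h(PZ-11) = 93.76 − 92.56 = 1.20 m.
Vertical separation Δz = 84.74 − 40.59 = 44.15 m.
|i_v| = |Δh| / Δz = 1.20 / 44.15 = 0.0272.
Head is higher in the shallow piezometer, so vertical flow is downward (recharge condition).

|i_v| ≈ 0.0272; vertical flow is downward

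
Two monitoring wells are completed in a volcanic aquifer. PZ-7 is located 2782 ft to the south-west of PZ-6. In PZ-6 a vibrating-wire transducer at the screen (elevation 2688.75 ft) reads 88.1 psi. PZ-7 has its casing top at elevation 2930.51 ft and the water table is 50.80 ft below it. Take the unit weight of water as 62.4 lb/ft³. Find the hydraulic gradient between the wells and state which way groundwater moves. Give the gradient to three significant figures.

i ≈ 0.00444; groundwater flows toward the south-west

Pressure head at PZ-6: ψ = 144·P/γ = 144 × 88.1 / 62.4 = 203.31 ft.
Total head at PZ-6: h = z + ψ = 2688.75 + 203.31 = 2892.06 ft.
Total head at PZ-7: h = 2930.51 − 50.80 = 2879.71 ft.
Head difference: h(PZ-6) − h(PZ-7) = 2892.06 − 2879.71 = 12.35 ft.
Hydraulic gradient: i = |Δh| / L = 12.35 / 2782 = 0.00444.
Flow is from higher to lower head: from PZ-6 toward PZ-7, i.e. toward the south-west.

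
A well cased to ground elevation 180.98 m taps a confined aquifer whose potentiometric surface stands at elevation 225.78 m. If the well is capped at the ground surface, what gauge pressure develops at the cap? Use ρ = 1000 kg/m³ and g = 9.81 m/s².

P ≈ 439 kPa

Head above the cap: Δh = 225.78 − 180.98 = 44.80 m.
P = ρgΔh = 1000 × 9.81 × 44.80 = 439488 Pa ≈ 439 kPa.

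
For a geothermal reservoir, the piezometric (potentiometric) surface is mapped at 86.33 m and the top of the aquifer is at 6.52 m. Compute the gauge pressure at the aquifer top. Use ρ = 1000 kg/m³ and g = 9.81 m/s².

Pressure head at the aquifer top: ψ = h − z = 86.33 − 6.52 = 79.81 m.
P = ρgψ = 1000 × 9.81 × 79.81 = 782936 Pa ≈ 783 kPa.

P ≈ 783 kPa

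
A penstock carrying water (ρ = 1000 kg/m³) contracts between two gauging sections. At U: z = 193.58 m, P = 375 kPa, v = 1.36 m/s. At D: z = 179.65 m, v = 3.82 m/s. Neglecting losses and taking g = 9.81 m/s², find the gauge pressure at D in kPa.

P₂ ≈ 505 kPa

Pressure head at U: ψ₁ = P₁/(ρg) = 375×1000 / (1000 × 9.81) = 38.23 m.
Velocity heads: v₁²/2g = 1.36²/19.62 = 0.094 m; v₂²/2g = 3.82²/19.62 = 0.744 m.
Total head H = z₁ + ψ₁ + v₁²/2g = 193.58 + 38.23 + 0.094 = 231.90 m.
ψ₂ = H − z₂ − v₂²/2g = 231.90 − 179.65 − 0.744 = 51.51 m.
P₂ = ρgψ₂ = 1000 × 9.81 × 51.51 ≈ 505 kPa.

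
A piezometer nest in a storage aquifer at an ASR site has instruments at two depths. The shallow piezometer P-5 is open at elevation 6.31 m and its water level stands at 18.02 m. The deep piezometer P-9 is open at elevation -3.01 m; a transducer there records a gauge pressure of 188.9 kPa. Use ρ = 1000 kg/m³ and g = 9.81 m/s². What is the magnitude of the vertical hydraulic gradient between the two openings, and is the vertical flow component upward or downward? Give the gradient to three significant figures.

Total head at P-5: h = 18.02 m (water level in the standpipe).
Pressure head at P-9: ψ = P/(ρg) = 188.9×1000 / (1000 × 9.81) = 19.26 m.
Total head at P-9: h = z + ψ = -3.01 + 19.26 = 16.25 m.
Δh = h(P-5) − h(P-9) = 18.02 − 16.25 = 1.77 m.
Vertical separation Δz = 6.31 − (-3.01) = 9.32 m.
|i_v| = |Δh| / Δz = 1.77 / 9.32 = 0.190.
Head is higher in the shallow piezometer, so vertical flow is downward (recharge condition).

|i_v| ≈ 0.190; vertical flow is downward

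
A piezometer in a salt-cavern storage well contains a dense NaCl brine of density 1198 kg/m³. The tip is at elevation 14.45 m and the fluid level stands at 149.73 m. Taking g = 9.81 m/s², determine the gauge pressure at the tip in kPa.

P ≈ 1590 kPa

Pressure head ψ = h − z = 149.73 − 14.45 = 135.28 m.
P = ρgψ = 1198 × 9.81 × 135.28 = 1589862 Pa ≈ 1590 kPa.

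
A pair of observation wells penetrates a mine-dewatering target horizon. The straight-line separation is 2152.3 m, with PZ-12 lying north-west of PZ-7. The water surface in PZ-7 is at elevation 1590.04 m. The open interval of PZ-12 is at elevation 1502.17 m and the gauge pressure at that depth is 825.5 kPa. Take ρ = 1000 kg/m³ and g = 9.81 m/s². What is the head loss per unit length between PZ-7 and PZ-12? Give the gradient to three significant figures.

Total head at PZ-7: h = 1590.04 m (water level in the piezometer is the total head).
Pressure head at PZ-12: ψ = P/(ρg) = 825.5×1000 / (1000 × 9.81) = 84.15 m.
Total head at PZ-12: h = z + ψ = 1502.17 + 84.15 = 1586.32 m.
Head difference: h(PZ-7) − h(PZ-12) = 1590.04 − 1586.32 = 3.72 m.
Hydraulic gradient: i = |Δh| / L = 3.72 / 2152.3 = 0.00173.

i ≈ 0.00173 m/m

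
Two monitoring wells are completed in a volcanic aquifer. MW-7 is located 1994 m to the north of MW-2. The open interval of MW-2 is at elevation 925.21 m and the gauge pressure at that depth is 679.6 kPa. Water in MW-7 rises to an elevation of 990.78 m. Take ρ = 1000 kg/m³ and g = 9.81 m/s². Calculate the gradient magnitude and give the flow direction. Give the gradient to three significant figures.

Pressure head at MW-2: ψ = P/(ρg) = 679.6×1000 / (1000 × 9.81) = 69.28 m.
Total head at MW-2: h = z + ψ = 925.21 + 69.28 = 994.49 m.
Total head at MW-7: h = 990.78 m (water level in the piezometer is the total head).
Head difference: h(MW-2) − h(MW-7) = 994.49 − 990.78 = 3.71 m.
Hydraulic gradient: i = |Δh| / L = 3.71 / 1994 = 0.00186.
Flow is from higher to lower head: from MW-2 toward MW-7, i.e. toward the north.

i ≈ 0.00186; groundwater flows toward the north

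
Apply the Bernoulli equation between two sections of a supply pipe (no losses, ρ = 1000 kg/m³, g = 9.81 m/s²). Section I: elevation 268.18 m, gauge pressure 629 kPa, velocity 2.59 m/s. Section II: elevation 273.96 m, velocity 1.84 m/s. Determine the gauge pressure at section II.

Pressure head at I: ψ₁ = P₁/(ρg) = 629×1000 / (1000 × 9.81) = 64.12 m.
Velocity heads: v₁²/2g = 2.59²/19.62 = 0.342 m; v₂²/2g = 1.84²/19.62 = 0.173 m.
Total head H = z₁ + ψ₁ + v₁²/2g = 268.18 + 64.12 + 0.342 = 332.64 m.
ψ₂ = H − z₂ − v₂²/2g = 332.64 − 273.96 − 0.173 = 58.51 m.
P₂ = ρgψ₂ = 1000 × 9.81 × 58.51 ≈ 574 kPa.

P₂ ≈ 574 kPa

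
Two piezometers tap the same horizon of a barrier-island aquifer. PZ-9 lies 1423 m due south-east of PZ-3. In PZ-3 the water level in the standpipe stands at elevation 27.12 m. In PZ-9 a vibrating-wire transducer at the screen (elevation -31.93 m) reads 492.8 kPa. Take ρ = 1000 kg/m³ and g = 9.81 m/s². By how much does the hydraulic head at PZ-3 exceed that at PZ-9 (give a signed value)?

Total head at PZ-3: h = 27.12 m (water level in the piezometer is the total head).
Pressure head at PZ-9: ψ = P/(ρg) = 492.8×1000 / (1000 × 9.81) = 50.23 m.
Total head at PZ-9: h = z + ψ = -31.93 + 50.23 = 18.30 m.
Head difference: h(PZ-3) − h(PZ-9) = 27.12 − 18.30 = 8.82 m.

Δh ≈ 8.82 m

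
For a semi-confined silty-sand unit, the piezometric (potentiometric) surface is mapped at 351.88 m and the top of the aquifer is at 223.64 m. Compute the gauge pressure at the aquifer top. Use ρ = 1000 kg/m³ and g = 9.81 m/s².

P ≈ 1260 kPa

Pressure head at the aquifer top: ψ = h − z = 351.88 − 223.64 = 128.24 m.
P = ρgψ = 1000 × 9.81 × 128.24 = 1258034 Pa ≈ 1260 kPa.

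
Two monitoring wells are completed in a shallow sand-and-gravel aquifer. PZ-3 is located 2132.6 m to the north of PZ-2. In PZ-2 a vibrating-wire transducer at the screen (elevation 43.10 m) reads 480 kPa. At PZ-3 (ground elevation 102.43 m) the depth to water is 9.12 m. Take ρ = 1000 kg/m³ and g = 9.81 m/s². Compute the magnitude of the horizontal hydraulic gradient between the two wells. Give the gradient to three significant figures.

i ≈ 0.000600

Pressure head at PZ-2: ψ = P/(ρg) = 480×1000 / (1000 × 9.81) = 48.93 m.
Total head at PZ-2: h = z + ψ = 43.10 + 48.93 = 92.03 m.
Total head at PZ-3: h = 102.43 − 9.12 = 93.31 m.
Head difference: h(PZ-2) − h(PZ-3) = 92.03 − 93.31 = -1.28 m.
Hydraulic gradient: i = |Δh| / L = 1.28 / 2132.6 = 0.000600.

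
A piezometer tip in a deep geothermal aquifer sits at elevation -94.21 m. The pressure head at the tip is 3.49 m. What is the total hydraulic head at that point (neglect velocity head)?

h = z + ψ = -94.21 + 3.49 = -90.72 m.

h ≈ -90.72 m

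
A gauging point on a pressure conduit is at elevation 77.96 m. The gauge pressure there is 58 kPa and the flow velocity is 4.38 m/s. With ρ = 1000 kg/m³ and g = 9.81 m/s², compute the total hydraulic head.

h ≈ 84.85 m

Pressure head ψ = P/(ρg) = 58×1000 / (1000 × 9.81) = 5.91 m.
Velocity head = v²/(2g) = 4.38² / (2 × 9.81) = 0.978 m.
h = z + ψ + v²/(2g) = 77.96 + 5.91 + 0.978 = 84.85 m.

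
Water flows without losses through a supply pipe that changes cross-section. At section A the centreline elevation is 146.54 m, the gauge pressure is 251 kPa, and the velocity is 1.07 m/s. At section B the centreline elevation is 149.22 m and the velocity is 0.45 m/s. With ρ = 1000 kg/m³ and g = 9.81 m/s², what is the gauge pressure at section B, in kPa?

P₂ ≈ 225 kPa

Pressure head at A: ψ₁ = P₁/(ρg) = 251×1000 / (1000 × 9.81) = 25.59 m.
Velocity heads: v₁²/2g = 1.07²/19.62 = 0.058 m; v₂²/2g = 0.45²/19.62 = 0.010 m.
Total head H = z₁ + ψ₁ + v₁²/2g = 146.54 + 25.59 + 0.058 = 172.19 m.
ψ₂ = H − z₂ − v₂²/2g = 172.19 − 149.22 − 0.010 = 22.96 m.
P₂ = ρgψ₂ = 1000 × 9.81 × 22.96 ≈ 225 kPa.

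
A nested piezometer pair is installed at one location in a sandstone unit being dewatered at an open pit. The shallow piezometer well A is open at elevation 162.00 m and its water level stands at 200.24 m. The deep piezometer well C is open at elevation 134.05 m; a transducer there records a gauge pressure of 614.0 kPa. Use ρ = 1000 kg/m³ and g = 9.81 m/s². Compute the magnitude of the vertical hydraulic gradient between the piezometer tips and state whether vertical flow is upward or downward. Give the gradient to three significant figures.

Total head at well A: h = 200.24 m (water level in the standpipe).
Pressure head at well C: ψ = P/(ρg) = 614.0×1000 / (1000 × 9.81) = 62.59 m.
Total head at well C: h = z + ψ = 134.05 + 62.59 = 196.64 m.
Δh = h(well A) − h(well C) = 200.24 − 196.64 = 3.60 m.
Vertical separation Δz = 162.00 − 134.05 = 27.95 m.
|i_v| = |Δh| / Δz = 3.60 / 27.95 = 0.129.
Head is higher in the shallow piezometer, so vertical flow is downward (recharge condition).

|i_v| ≈ 0.129; vertical flow is downward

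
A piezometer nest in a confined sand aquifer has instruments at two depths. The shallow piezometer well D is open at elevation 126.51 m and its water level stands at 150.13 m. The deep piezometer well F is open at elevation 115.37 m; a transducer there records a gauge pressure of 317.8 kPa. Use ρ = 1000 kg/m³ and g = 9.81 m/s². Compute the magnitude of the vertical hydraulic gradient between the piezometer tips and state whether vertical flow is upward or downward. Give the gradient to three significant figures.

Total head at well D: h = 150.13 m (water level in the standpipe).
Pressure head at well F: ψ = P/(ρg) = 317.8×1000 / (1000 × 9.81) = 32.40 m.
Total head at well F: h = z + ψ = 115.37 + 32.40 = 147.77 m.
Δh = h(well D) − h(well F) = 150.13 − 147.77 = 2.36 m.
Vertical separation Δz = 126.51 − 115.37 = 11.14 m.
|i_v| = |Δh| / Δz = 2.36 / 11.14 = 0.212.
Head is higher in the shallow piezometer, so vertical flow is downward (recharge condition).

|i_v| ≈ 0.212; vertical flow is downward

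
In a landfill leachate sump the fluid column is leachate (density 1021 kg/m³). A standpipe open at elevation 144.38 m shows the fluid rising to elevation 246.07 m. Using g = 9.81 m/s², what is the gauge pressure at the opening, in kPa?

P ≈ 1020 kPa

Pressure head ψ = h − z = 246.07 − 144.38 = 101.69 m.
P = ρgψ = 1021 × 9.81 × 101.69 = 1018528 Pa ≈ 1020 kPa.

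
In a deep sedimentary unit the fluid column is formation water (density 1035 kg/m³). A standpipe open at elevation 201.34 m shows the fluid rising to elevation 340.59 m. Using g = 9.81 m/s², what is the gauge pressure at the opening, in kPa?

Pressure head ψ = h − z = 340.59 − 201.34 = 139.25 m.
P = ρgψ = 1035 × 9.81 × 139.25 = 1413854 Pa ≈ 1410 kPa.

P ≈ 1410 kPa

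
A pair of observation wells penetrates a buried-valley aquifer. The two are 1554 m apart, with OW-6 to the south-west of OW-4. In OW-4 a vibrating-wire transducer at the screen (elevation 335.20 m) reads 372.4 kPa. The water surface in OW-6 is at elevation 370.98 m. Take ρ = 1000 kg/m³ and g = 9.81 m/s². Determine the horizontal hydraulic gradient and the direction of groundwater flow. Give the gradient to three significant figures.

Pressure head at OW-4: ψ = P/(ρg) = 372.4×1000 / (1000 × 9.81) = 37.96 m.
Total head at OW-4: h = z + ψ = 335.20 + 37.96 = 373.16 m.
Total head at OW-6: h = 370.98 m (water level in the piezometer is the total head).
Head difference: h(OW-4) − h(OW-6) = 373.16 − 370.98 = 2.18 m.
Hydraulic gradient: i = |Δh| / L = 2.18 / 1554 = 0.00140.
Flow is from higher to lower head: from OW-4 toward OW-6, i.e. toward the south-west.

i ≈ 0.00140; groundwater flows toward the south-west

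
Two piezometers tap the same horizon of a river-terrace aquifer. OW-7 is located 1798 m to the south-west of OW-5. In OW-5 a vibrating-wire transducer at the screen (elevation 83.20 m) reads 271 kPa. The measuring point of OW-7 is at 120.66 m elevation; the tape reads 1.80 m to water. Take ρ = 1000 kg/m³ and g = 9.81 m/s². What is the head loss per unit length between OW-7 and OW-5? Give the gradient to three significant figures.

i ≈ 0.00447 m/m

Pressure head at OW-5: ψ = P/(ρg) = 271×1000 / (1000 × 9.81) = 27.62 m.
Total head at OW-5: h = z + ψ = 83.20 + 27.62 = 110.82 m.
Total head at OW-7: h = 120.66 − 1.80 = 118.86 m.
Head difference: h(OW-5) − h(OW-7) = 110.82 − 118.86 = -8.04 m.
Hydraulic gradient: i = |Δh| / L = 8.04 / 1798 = 0.00447.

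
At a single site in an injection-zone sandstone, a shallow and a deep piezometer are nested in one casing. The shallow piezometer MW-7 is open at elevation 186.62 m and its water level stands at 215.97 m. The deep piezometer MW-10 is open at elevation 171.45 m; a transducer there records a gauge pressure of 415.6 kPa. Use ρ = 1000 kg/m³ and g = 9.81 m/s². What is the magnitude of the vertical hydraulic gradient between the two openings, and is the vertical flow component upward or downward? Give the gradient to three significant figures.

Total head at MW-7: h = 215.97 m (water level in the standpipe).
Pressure head at MW-10: ψ = P/(ρg) = 415.6×1000 / (1000 × 9.81) = 42.36 m.
Total head at MW-10: h = z + ψ = 171.45 + 42.36 = 213.81 m.
Δh = h(MW-7) − h(MW-10) = 215.97 − 213.81 = 2.16 m.
Vertical separation Δz = 186.62 − 171.45 = 15.17 m.
|i_v| = |Δh| / Δz = 2.16 / 15.17 = 0.142.
Head is higher in the shallow piezometer, so vertical flow is downward (recharge condition).

|i_v| ≈ 0.142; vertical flow is downward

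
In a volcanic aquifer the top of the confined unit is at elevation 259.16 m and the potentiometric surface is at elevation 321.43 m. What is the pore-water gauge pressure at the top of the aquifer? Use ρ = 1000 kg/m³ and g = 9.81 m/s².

P ≈ 611 kPa

Pressure head at the aquifer top: ψ = h − z = 321.43 − 259.16 = 62.27 m.
P = ρgψ = 1000 × 9.81 × 62.27 = 610869 Pa ≈ 611 kPa.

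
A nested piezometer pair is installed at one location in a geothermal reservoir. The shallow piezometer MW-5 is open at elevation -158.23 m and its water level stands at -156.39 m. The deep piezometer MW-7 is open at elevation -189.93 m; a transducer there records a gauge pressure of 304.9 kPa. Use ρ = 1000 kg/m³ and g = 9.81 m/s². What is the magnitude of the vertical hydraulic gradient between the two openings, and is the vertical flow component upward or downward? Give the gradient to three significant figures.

|i_v| ≈ 0.0776; vertical flow is downward

Total head at MW-5: h = -156.39 m (water level in the standpipe).
Pressure head at MW-7: ψ = P/(ρg) = 304.9×1000 / (1000 × 9.81) = 31.08 m.
Total head at MW-7: h = z + ψ = -189.93 + 31.08 = -158.85 m.
Δh = h(MW-5) − h(MW-7) = -156.39 − (-158.85) = 2.46 m.
Vertical separation Δz = -158.23 − (-189.93) = 31.70 m.
|i_v| = |Δh| / Δz = 2.46 / 31.70 = 0.0776.
Head is higher in the shallow piezometer, so vertical flow is downward (recharge condition).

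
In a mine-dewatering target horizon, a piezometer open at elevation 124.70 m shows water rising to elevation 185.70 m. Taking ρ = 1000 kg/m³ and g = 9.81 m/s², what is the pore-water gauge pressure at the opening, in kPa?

Pressure head ψ = h − z = 185.70 − 124.70 = 61.00 m.
P = ρgψ = 1000 × 9.81 × 61.00 = 598410 Pa ≈ 598 kPa.

P ≈ 598 kPa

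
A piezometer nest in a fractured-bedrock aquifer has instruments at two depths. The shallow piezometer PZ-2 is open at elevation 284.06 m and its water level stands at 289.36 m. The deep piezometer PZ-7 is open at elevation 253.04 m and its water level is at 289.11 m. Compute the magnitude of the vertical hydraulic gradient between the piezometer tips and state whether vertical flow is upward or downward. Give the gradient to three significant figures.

|i_v| ≈ 0.00806; vertical flow is downward

Total head at PZ-2: h = 289.36 m (water level in the standpipe).
Total head at PZ-7: h = 289.11 m.
Δh = h(PZ-2) − h(PZ-7) = 289.36 − 289.11 = 0.25 m.
Vertical separation Δz = 284.06 − 253.04 = 31.02 m.
|i_v| = |Δh| / Δz = 0.25 / 31.02 = 0.00806.
Head is higher in the shallow piezometer, so vertical flow is downward (recharge condition).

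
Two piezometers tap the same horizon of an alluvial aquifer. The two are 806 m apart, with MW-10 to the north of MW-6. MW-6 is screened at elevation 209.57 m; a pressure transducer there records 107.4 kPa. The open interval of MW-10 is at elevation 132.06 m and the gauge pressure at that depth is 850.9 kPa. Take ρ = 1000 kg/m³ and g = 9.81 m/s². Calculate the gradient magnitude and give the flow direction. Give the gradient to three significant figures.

i ≈ 0.00213; groundwater flows toward the north

Pressure head at MW-6: ψ = P/(ρg) = 107.4×1000 / (1000 × 9.81) = 10.95 m.
Total head at MW-6: h = z + ψ = 209.57 + 10.95 = 220.52 m.
Pressure head at MW-10: ψ = P/(ρg) = 850.9×1000 / (1000 × 9.81) = 86.74 m.
Total head at MW-10: h = z + ψ = 132.06 + 86.74 = 218.80 m.
Head difference: h(MW-6) − h(MW-10) = 220.52 − 218.80 = 1.72 m.
Hydraulic gradient: i = |Δh| / L = 1.72 / 806 = 0.00213.
Flow is from higher to lower head: from MW-6 toward MW-10, i.e. toward the north.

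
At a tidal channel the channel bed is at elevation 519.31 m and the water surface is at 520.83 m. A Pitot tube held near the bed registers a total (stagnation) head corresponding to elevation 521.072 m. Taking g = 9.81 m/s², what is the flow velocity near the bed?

Near the bed, under hydrostatic conditions, the piezometric head (z + ψ) equals the free-surface elevation, 520.83 m.
Velocity head = total − piezometric = 521.072 − 520.83 = 0.242 m.
v = √(2g·h_v) = √(2 × 9.81 × 0.242) = 2.18 m/s.

v ≈ 2.18 m/s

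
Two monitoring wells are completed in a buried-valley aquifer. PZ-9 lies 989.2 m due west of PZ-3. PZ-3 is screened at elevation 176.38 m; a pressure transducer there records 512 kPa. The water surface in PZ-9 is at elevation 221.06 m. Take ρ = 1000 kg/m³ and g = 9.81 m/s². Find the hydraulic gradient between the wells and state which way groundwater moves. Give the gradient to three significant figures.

i ≈ 0.00759; groundwater flows toward the west

Pressure head at PZ-3: ψ = P/(ρg) = 512×1000 / (1000 × 9.81) = 52.19 m.
Total head at PZ-3: h = z + ψ = 176.38 + 52.19 = 228.57 m.
Total head at PZ-9: h = 221.06 m (water level in the piezometer is the total head).
Head difference: h(PZ-3) − h(PZ-9) = 228.57 − 221.06 = 7.51 m.
Hydraulic gradient: i = |Δh| / L = 7.51 / 989.2 = 0.00759.
Flow is from higher to lower head: from PZ-3 toward PZ-9, i.e. toward the west.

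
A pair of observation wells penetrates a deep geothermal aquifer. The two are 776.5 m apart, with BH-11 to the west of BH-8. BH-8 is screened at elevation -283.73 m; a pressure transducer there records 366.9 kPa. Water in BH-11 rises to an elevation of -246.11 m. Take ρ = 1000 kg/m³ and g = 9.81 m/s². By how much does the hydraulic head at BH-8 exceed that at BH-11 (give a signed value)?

Pressure head at BH-8: ψ = P/(ρg) = 366.9×1000 / (1000 × 9.81) = 37.40 m.
Total head at BH-8: h = z + ψ = -283.73 + 37.40 = -246.33 m.
Total head at BH-11: h = -246.11 m (water level in the piezometer is the total head).
Head difference: h(BH-8) − h(BH-11) = -246.33 − (-246.11) = -0.22 m.

Δh ≈ -0.22 m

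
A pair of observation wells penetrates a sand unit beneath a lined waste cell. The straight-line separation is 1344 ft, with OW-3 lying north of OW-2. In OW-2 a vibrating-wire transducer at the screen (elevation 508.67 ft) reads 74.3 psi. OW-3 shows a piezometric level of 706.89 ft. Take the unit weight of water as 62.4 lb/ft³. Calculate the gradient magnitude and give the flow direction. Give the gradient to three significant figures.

i ≈ 0.0199; groundwater flows toward the south

Pressure head at OW-2: ψ = 144·P/γ = 144 × 74.3 / 62.4 = 171.46 ft.
Total head at OW-2: h = z + ψ = 508.67 + 171.46 = 680.13 ft.
Total head at OW-3: h = 706.89 ft (water level in the piezometer is the total head).
Head difference: h(OW-2) − h(OW-3) = 680.13 − 706.89 = -26.76 ft.
Hydraulic gradient: i = |Δh| / L = 26.76 / 1344 = 0.0199.
Flow is from higher to lower head: from OW-3 toward OW-2, i.e. toward the south.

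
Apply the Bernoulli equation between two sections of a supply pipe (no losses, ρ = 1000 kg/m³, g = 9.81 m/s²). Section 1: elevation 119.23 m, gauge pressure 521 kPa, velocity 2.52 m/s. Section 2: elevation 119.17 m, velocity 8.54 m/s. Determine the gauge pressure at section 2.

Pressure head at 1: ψ₁ = P₁/(ρg) = 521×1000 / (1000 × 9.81) = 53.11 m.
Velocity heads: v₁²/2g = 2.52²/19.62 = 0.324 m; v₂²/2g = 8.54²/19.62 = 3.717 m.
Total head H = z₁ + ψ₁ + v₁²/2g = 119.23 + 53.11 + 0.324 = 172.66 m.
ψ₂ = H − z₂ − v₂²/2g = 172.66 − 119.17 − 3.717 = 49.77 m.
P₂ = ρgψ₂ = 1000 × 9.81 × 49.77 ≈ 488 kPa.

P₂ ≈ 488 kPa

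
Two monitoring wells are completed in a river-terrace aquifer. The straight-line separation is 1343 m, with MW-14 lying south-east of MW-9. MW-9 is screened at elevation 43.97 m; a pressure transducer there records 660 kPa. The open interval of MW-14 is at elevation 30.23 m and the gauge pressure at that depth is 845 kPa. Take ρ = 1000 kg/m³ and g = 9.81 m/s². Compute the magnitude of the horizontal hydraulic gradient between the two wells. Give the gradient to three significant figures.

i ≈ 0.00381

Pressure head at MW-9: ψ = P/(ρg) = 660×1000 / (1000 × 9.81) = 67.28 m.
Total head at MW-9: h = z + ψ = 43.97 + 67.28 = 111.25 m.
Pressure head at MW-14: ψ = P/(ρg) = 845×1000 / (1000 × 9.81) = 86.14 m.
Total head at MW-14: h = z + ψ = 30.23 + 86.14 = 116.37 m.
Head difference: h(MW-9) − h(MW-14) = 111.25 − 116.37 = -5.12 m.
Hydraulic gradient: i = |Δh| / L = 5.12 / 1343 = 0.00381.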